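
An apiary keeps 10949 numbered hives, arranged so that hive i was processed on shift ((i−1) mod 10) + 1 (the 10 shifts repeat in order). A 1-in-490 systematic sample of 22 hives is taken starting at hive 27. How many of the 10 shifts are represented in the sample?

Consecutive selections differ by k = 490, so their shift numbers differ by 490 mod 10 = 0.
gcd(490, 10) = 10, so the sample visits 10/10 = 1 distinct residues mod 10.
Start 27 is shift 7; the shifts hit are 7.

1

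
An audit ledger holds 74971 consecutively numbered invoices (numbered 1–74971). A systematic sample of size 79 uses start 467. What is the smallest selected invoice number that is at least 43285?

k = 74971/79 = 949
Steps past start: ⌈(43285 − 467)/949⌉ = ⌈42818/949⌉ = 46
Selected invoice: 467 + 46×949 = 44121

44121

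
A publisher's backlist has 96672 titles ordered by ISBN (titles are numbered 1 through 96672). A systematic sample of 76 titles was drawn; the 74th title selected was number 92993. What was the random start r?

137

k = 96672/76 = 1272
r = 92993 − (74−1)×1272 = 92993 − 92856 = 137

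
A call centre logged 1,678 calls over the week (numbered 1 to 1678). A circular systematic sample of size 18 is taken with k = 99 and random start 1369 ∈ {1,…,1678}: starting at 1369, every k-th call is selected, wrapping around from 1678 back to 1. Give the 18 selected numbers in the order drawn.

1369, 1468, 1567, 1666, 87, 186, 285, 384, 483, 582, 681, 780, 879, 978, 1077, 1176, 1275, 1374

Selection 1: 1369
Selection 2: 1369 + 99 = 1468
Selection 3: 1468 + 99 = 1567
Selection 4: 1567 + 99 = 1666
Selection 5: 1666 + 99 = 1765 → 1765 − 1678 = 87
Selection 6: 87 + 99 = 186
Selection 7: 186 + 99 = 285
Selection 8: 285 + 99 = 384
Selection 9: 384 + 99 = 483
Selection 10: 483 + 99 = 582
Selection 11: 582 + 99 = 681
Selection 12: 681 + 99 = 780
Selection 13: 780 + 99 = 879
Selection 14: 879 + 99 = 978
Selection 15: 978 + 99 = 1077
Selection 16: 1077 + 99 = 1176
Selection 17: 1176 + 99 = 1275
Selection 18: 1275 + 99 = 1374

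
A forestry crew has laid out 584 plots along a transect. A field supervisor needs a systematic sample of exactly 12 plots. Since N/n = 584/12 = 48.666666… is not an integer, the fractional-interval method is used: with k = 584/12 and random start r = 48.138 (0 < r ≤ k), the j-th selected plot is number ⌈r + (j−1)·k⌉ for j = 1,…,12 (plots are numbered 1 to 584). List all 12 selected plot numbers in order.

49, 97, 146, 195, 243, 292, 341, 389, 438, 487, 535, 584

j=1: r + 0k = 48.138 → ⌈·⌉ = 49
j=2: r + 1k = 96.804666… → ⌈·⌉ = 97
j=3: r + 2k = 145.471333… → ⌈·⌉ = 146
j=4: r + 3k = 194.138 → ⌈·⌉ = 195
j=5: r + 4k = 242.804666… → ⌈·⌉ = 243
j=6: r + 5k = 291.471333… → ⌈·⌉ = 292
j=7: r + 6k = 340.138 → ⌈·⌉ = 341
j=8: r + 7k = 388.804666… → ⌈·⌉ = 389
j=9: r + 8k = 437.471333… → ⌈·⌉ = 438
j=10: r + 9k = 486.138 → ⌈·⌉ = 487
j=11: r + 10k = 534.804666… → ⌈·⌉ = 535
j=12: r + 11k = 583.471333… → ⌈·⌉ = 584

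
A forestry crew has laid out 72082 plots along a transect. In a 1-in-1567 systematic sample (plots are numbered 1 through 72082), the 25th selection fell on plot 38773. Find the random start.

k = 1567
r = 38773 − (25−1)×1567 = 38773 − 37608 = 1165

1165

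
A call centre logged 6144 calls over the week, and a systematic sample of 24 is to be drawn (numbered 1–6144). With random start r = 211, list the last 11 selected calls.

3539, 3795, 4051, 4307, 4563, 4819, 5075, 5331, 5587, 5843, 6099

k = N/n = 6144/24 = 256
14th selection = 211 + 13×256 = 3539
15th: 3539 + 256 = 3795
16th: 3795 + 256 = 4051
17th: 4051 + 256 = 4307
18th: 4307 + 256 = 4563
19th: 4563 + 256 = 4819
20th: 4819 + 256 = 5075
21st: 5075 + 256 = 5331
22nd: 5331 + 256 = 5587
23rd: 5587 + 256 = 5843
24th: 5843 + 256 = 6099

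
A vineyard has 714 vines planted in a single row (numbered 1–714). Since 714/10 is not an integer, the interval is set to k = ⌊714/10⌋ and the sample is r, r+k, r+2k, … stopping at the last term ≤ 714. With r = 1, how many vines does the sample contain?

k = ⌊714/10⌋ = 71
Achieved size = ⌊(714 − 1)/71⌋ + 1 = ⌊713/71⌋ + 1 = 10 + 1 = 11
(last selection: 1 + 10×71 = 711 ≤ 714; next would be 782 > 714)

11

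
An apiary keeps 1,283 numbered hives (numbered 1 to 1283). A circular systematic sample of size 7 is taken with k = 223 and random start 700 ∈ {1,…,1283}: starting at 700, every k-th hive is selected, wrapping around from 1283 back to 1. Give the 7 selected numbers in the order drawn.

Selection 1: 700
Selection 2: 700 + 223 = 923
Selection 3: 923 + 223 = 1146
Selection 4: 1146 + 223 = 1369 → 1369 − 1283 = 86
Selection 5: 86 + 223 = 309
Selection 6: 309 + 223 = 532
Selection 7: 532 + 223 = 755

700, 923, 1146, 86, 309, 532, 755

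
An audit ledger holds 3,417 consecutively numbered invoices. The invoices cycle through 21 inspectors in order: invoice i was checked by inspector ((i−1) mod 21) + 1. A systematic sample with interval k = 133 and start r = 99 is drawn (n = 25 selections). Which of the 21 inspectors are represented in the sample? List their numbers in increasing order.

Consecutive selections differ by k = 133, so their inspector numbers differ by 133 mod 21 = 7.
gcd(133, 21) = 7, so the sample visits 21/7 = 3 distinct residues mod 21.
Start 99 is inspector 15; the inspectors hit are 1, 8, 15.

1, 8, 15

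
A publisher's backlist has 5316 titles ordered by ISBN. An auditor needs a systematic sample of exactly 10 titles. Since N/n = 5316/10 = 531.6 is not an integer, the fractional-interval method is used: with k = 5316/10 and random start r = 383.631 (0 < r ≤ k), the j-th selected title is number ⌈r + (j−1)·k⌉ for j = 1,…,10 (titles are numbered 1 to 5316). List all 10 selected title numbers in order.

j=1: r + 0k = 383.631 → ⌈·⌉ = 384
j=2: r + 1k = 915.231 → ⌈·⌉ = 916
j=3: r + 2k = 1446.831 → ⌈·⌉ = 1447
j=4: r + 3k = 1978.431 → ⌈·⌉ = 1979
j=5: r + 4k = 2510.031 → ⌈·⌉ = 2511
j=6: r + 5k = 3041.631 → ⌈·⌉ = 3042
j=7: r + 6k = 3573.231 → ⌈·⌉ = 3574
j=8: r + 7k = 4104.831 → ⌈·⌉ = 4105
j=9: r + 8k = 4636.431 → ⌈·⌉ = 4637
j=10: r + 9k = 5168.031 → ⌈·⌉ = 5169

384, 916, 1447, 1979, 2511, 3042, 3574, 4105, 4637, 5169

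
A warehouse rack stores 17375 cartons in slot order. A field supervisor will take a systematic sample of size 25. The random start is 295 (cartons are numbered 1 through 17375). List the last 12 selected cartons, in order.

k = N/n = 17375/25 = 695
14th selection = 295 + 13×695 = 9330
15th: 9330 + 695 = 10025
16th: 10025 + 695 = 10720
17th: 10720 + 695 = 11415
18th: 11415 + 695 = 12110
19th: 12110 + 695 = 12805
20th: 12805 + 695 = 13500
21st: 13500 + 695 = 14195
22nd: 14195 + 695 = 14890
23rd: 14890 + 695 = 15585
24th: 15585 + 695 = 16280
25th: 16280 + 695 = 16975

9330, 10025, 10720, 11415, 12110, 12805, 13500, 14195, 14890, 15585, 16280, 16975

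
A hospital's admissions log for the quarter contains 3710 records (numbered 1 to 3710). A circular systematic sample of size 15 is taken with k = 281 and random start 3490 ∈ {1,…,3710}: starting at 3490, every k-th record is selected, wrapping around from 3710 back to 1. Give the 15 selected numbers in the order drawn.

3490, 61, 342, 623, 904, 1185, 1466, 1747, 2028, 2309, 2590, 2871, 3152, 3433, 4

Selection 1: 3490
Selection 2: 3490 + 281 = 3771 → 3771 − 3710 = 61
Selection 3: 61 + 281 = 342
Selection 4: 342 + 281 = 623
Selection 5: 623 + 281 = 904
Selection 6: 904 + 281 = 1185
Selection 7: 1185 + 281 = 1466
Selection 8: 1466 + 281 = 1747
Selection 9: 1747 + 281 = 2028
Selection 10: 2028 + 281 = 2309
Selection 11: 2309 + 281 = 2590
Selection 12: 2590 + 281 = 2871
Selection 13: 2871 + 281 = 3152
Selection 14: 3152 + 281 = 3433
Selection 15: 3433 + 281 = 3714 → 3714 − 3710 = 4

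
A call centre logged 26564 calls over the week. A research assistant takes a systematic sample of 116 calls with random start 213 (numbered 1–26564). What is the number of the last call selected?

k = 26564/116 = 229
116th selection = r + (116−1)·k = 213 + 115×229 = 213 + 26335 = 26548

26548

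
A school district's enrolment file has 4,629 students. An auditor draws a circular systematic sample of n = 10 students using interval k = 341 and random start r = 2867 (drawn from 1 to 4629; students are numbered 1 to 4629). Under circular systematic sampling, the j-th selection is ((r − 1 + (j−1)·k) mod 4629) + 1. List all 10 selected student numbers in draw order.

2867, 3208, 3549, 3890, 4231, 4572, 284, 625, 966, 1307

Selection 1: 2867
Selection 2: 2867 + 341 = 3208
Selection 3: 3208 + 341 = 3549
Selection 4: 3549 + 341 = 3890
Selection 5: 3890 + 341 = 4231
Selection 6: 4231 + 341 = 4572
Selection 7: 4572 + 341 = 4913 → 4913 − 4629 = 284
Selection 8: 284 + 341 = 625
Selection 9: 625 + 341 = 966
Selection 10: 966 + 341 = 1307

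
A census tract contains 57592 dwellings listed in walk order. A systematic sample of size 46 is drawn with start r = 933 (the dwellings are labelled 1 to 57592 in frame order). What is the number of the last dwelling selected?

57273

k = 57592/46 = 1252
46th selection = r + (46−1)·k = 933 + 45×1252 = 933 + 56340 = 57273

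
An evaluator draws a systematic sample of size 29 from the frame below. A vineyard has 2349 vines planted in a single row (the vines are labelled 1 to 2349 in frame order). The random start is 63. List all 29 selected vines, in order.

k = N/n = 2349/29 = 81
vine 1: 63
vine 2: 63 + 81 = 144
vine 3: 144 + 81 = 225
vine 4: 225 + 81 = 306
vine 5: 306 + 81 = 387
vine 6: 387 + 81 = 468
vine 7: 468 + 81 = 549
vine 8: 549 + 81 = 630
vine 9: 630 + 81 = 711
vine 10: 711 + 81 = 792
vine 11: 792 + 81 = 873
vine 12: 873 + 81 = 954
vine 13: 954 + 81 = 1035
vine 14: 1035 + 81 = 1116
vine 15: 1116 + 81 = 1197
vine 16: 1197 + 81 = 1278
vine 17: 1278 + 81 = 1359
vine 18: 1359 + 81 = 1440
vine 19: 1440 + 81 = 1521
vine 20: 1521 + 81 = 1602
vine 21: 1602 + 81 = 1683
vine 22: 1683 + 81 = 1764
vine 23: 1764 + 81 = 1845
vine 24: 1845 + 81 = 1926
vine 25: 1926 + 81 = 2007
vine 26: 2007 + 81 = 2088
vine 27: 2088 + 81 = 2169
vine 28: 2169 + 81 = 2250
vine 29: 2250 + 81 = 2331

63, 144, 225, 306, 387, 468, 549, 630, 711, 792, 873, 954, 1035, 1116, 1197, 1278, 1359, 1440, 1521, 1602, 1683, 1764, 1845, 1926, 2007, 2088, 2169, 2250, 2331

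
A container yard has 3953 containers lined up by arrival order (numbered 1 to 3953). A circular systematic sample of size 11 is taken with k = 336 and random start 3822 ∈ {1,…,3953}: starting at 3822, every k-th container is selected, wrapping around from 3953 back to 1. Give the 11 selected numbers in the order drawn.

3822, 205, 541, 877, 1213, 1549, 1885, 2221, 2557, 2893, 3229

Selection 1: 3822
Selection 2: 3822 + 336 = 4158 → 4158 − 3953 = 205
Selection 3: 205 + 336 = 541
Selection 4: 541 + 336 = 877
Selection 5: 877 + 336 = 1213
Selection 6: 1213 + 336 = 1549
Selection 7: 1549 + 336 = 1885
Selection 8: 1885 + 336 = 2221
Selection 9: 2221 + 336 = 2557
Selection 10: 2557 + 336 = 2893
Selection 11: 2893 + 336 = 3229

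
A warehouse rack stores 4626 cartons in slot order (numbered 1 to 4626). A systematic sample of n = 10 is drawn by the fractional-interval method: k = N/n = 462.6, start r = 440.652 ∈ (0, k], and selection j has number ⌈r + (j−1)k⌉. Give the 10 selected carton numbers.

441, 904, 1366, 1829, 2292, 2754, 3217, 3679, 4142, 4605

j=1: r + 0k = 440.652 → ⌈·⌉ = 441
j=2: r + 1k = 903.252 → ⌈·⌉ = 904
j=3: r + 2k = 1365.852 → ⌈·⌉ = 1366
j=4: r + 3k = 1828.452 → ⌈·⌉ = 1829
j=5: r + 4k = 2291.052 → ⌈·⌉ = 2292
j=6: r + 5k = 2753.652 → ⌈·⌉ = 2754
j=7: r + 6k = 3216.252 → ⌈·⌉ = 3217
j=8: r + 7k = 3678.852 → ⌈·⌉ = 3679
j=9: r + 8k = 4141.452 → ⌈·⌉ = 4142
j=10: r + 9k = 4604.052 → ⌈·⌉ = 4605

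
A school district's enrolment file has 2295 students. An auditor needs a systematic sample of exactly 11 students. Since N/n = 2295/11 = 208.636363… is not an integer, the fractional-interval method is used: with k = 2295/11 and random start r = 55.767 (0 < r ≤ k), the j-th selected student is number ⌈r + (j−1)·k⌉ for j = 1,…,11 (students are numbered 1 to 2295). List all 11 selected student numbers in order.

56, 265, 474, 682, 891, 1099, 1308, 1517, 1725, 1934, 2143

j=1: r + 0k = 55.767 → ⌈·⌉ = 56
j=2: r + 1k = 264.403363… → ⌈·⌉ = 265
j=3: r + 2k = 473.039727… → ⌈·⌉ = 474
j=4: r + 3k = 681.676090… → ⌈·⌉ = 682
j=5: r + 4k = 890.312454… → ⌈·⌉ = 891
j=6: r + 5k = 1098.948818… → ⌈·⌉ = 1099
j=7: r + 6k = 1307.585181… → ⌈·⌉ = 1308
j=8: r + 7k = 1516.221545… → ⌈·⌉ = 1517
j=9: r + 8k = 1724.857909… → ⌈·⌉ = 1725
j=10: r + 9k = 1933.494272… → ⌈·⌉ = 1934
j=11: r + 10k = 2142.130636… → ⌈·⌉ = 2143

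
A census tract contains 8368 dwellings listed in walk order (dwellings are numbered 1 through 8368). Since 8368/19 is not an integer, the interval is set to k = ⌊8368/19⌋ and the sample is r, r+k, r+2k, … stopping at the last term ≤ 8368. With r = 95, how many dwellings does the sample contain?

19

k = ⌊8368/19⌋ = 440
Achieved size = ⌊(8368 − 95)/440⌋ + 1 = ⌊8273/440⌋ + 1 = 18 + 1 = 19
(last selection: 95 + 18×440 = 8015 ≤ 8368; next would be 8455 > 8368)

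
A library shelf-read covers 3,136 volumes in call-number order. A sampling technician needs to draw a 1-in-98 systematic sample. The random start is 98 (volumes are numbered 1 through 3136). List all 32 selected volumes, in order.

98, 196, 294, 392, 490, 588, 686, 784, 882, 980, 1078, 1176, 1274, 1372, 1470, 1568, 1666, 1764, 1862, 1960, 2058, 2156, 2254, 2352, 2450, 2548, 2646, 2744, 2842, 2940, 3038, 3136

volume 1: 98
volume 2: 98 + 98 = 196
volume 3: 196 + 98 = 294
volume 4: 294 + 98 = 392
volume 5: 392 + 98 = 490
volume 6: 490 + 98 = 588
volume 7: 588 + 98 = 686
volume 8: 686 + 98 = 784
volume 9: 784 + 98 = 882
volume 10: 882 + 98 = 980
volume 11: 980 + 98 = 1078
volume 12: 1078 + 98 = 1176
volume 13: 1176 + 98 = 1274
volume 14: 1274 + 98 = 1372
volume 15: 1372 + 98 = 1470
volume 16: 1470 + 98 = 1568
volume 17: 1568 + 98 = 1666
volume 18: 1666 + 98 = 1764
volume 19: 1764 + 98 = 1862
volume 20: 1862 + 98 = 1960
volume 21: 1960 + 98 = 2058
volume 22: 2058 + 98 = 2156
volume 23: 2156 + 98 = 2254
volume 24: 2254 + 98 = 2352
volume 25: 2352 + 98 = 2450
volume 26: 2450 + 98 = 2548
volume 27: 2548 + 98 = 2646
volume 28: 2646 + 98 = 2744
volume 29: 2744 + 98 = 2842
volume 30: 2842 + 98 = 2940
volume 31: 2940 + 98 = 3038
volume 32: 3038 + 98 = 3136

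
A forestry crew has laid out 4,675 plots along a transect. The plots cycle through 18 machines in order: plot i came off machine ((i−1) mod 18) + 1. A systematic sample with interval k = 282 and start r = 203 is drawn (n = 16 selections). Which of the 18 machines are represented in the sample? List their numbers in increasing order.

5, 11, 17

Consecutive selections differ by k = 282, so their machine numbers differ by 282 mod 18 = 12.
gcd(282, 18) = 6, so the sample visits 18/6 = 3 distinct residues mod 18.
Start 203 is machine 5; the machines hit are 5, 11, 17.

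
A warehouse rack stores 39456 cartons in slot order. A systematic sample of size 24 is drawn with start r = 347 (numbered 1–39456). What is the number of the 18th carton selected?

k = 39456/24 = 1644
18th selection = r + (18−1)·k = 347 + 17×1644 = 347 + 27948 = 28295

28295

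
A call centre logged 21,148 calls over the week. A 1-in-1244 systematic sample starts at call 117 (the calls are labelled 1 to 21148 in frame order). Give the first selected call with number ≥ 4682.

5093

k = 1244
Steps past start: ⌈(4682 − 117)/1244⌉ = ⌈4565/1244⌉ = 4
Selected call: 117 + 4×1244 = 5093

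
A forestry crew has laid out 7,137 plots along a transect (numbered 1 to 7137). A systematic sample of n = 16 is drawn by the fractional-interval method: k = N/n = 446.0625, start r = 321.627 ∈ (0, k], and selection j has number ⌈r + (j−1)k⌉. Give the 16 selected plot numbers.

322, 768, 1214, 1660, 2106, 2552, 2999, 3445, 3891, 4337, 4783, 5229, 5675, 6121, 6567, 7013

j=1: r + 0k = 321.627 → ⌈·⌉ = 322
j=2: r + 1k = 767.6895 → ⌈·⌉ = 768
j=3: r + 2k = 1213.752 → ⌈·⌉ = 1214
j=4: r + 3k = 1659.8145 → ⌈·⌉ = 1660
j=5: r + 4k = 2105.877 → ⌈·⌉ = 2106
j=6: r + 5k = 2551.9395 → ⌈·⌉ = 2552
j=7: r + 6k = 2998.002 → ⌈·⌉ = 2999
j=8: r + 7k = 3444.0645 → ⌈·⌉ = 3445
j=9: r + 8k = 3890.127 → ⌈·⌉ = 3891
j=10: r + 9k = 4336.1895 → ⌈·⌉ = 4337
j=11: r + 10k = 4782.252 → ⌈·⌉ = 4783
j=12: r + 11k = 5228.3145 → ⌈·⌉ = 5229
j=13: r + 12k = 5674.377 → ⌈·⌉ = 5675
j=14: r + 13k = 6120.4395 → ⌈·⌉ = 6121
j=15: r + 14k = 6566.502 → ⌈·⌉ = 6567
j=16: r + 15k = 7012.5645 → ⌈·⌉ = 7013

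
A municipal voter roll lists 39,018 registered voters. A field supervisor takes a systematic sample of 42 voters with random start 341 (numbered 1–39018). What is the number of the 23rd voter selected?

20779

k = 39018/42 = 929
23rd selection = r + (23−1)·k = 341 + 22×929 = 341 + 20438 = 20779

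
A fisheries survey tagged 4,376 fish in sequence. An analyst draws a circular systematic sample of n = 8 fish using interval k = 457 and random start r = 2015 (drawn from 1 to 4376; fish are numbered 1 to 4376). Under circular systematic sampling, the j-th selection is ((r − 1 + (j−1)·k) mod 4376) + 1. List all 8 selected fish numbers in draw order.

Selection 1: 2015
Selection 2: 2015 + 457 = 2472
Selection 3: 2472 + 457 = 2929
Selection 4: 2929 + 457 = 3386
Selection 5: 3386 + 457 = 3843
Selection 6: 3843 + 457 = 4300
Selection 7: 4300 + 457 = 4757 → 4757 − 4376 = 381
Selection 8: 381 + 457 = 838

2015, 2472, 2929, 3386, 3843, 4300, 381, 838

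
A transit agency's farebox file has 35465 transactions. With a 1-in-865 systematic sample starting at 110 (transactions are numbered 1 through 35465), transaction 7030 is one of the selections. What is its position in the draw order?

9

k = 865
position = (7030 − 110)/865 + 1 = 6920/865 + 1 = 8 + 1 = 9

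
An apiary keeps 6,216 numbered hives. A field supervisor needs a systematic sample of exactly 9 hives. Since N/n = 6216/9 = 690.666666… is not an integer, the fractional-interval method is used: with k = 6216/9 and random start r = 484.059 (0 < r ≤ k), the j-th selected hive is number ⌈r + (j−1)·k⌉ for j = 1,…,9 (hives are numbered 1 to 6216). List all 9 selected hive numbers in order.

j=1: r + 0k = 484.059 → ⌈·⌉ = 485
j=2: r + 1k = 1174.725666… → ⌈·⌉ = 1175
j=3: r + 2k = 1865.392333… → ⌈·⌉ = 1866
j=4: r + 3k = 2556.059 → ⌈·⌉ = 2557
j=5: r + 4k = 3246.725666… → ⌈·⌉ = 3247
j=6: r + 5k = 3937.392333… → ⌈·⌉ = 3938
j=7: r + 6k = 4628.059 → ⌈·⌉ = 4629
j=8: r + 7k = 5318.725666… → ⌈·⌉ = 5319
j=9: r + 8k = 6009.392333… → ⌈·⌉ = 6010

485, 1175, 1866, 2557, 3247, 3938, 4629, 5319, 6010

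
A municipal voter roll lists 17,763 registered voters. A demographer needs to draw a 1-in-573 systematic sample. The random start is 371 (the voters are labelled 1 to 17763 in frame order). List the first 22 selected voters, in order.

voter 1: 371
voter 2: 371 + 573 = 944
voter 3: 944 + 573 = 1517
voter 4: 1517 + 573 = 2090
voter 5: 2090 + 573 = 2663
voter 6: 2663 + 573 = 3236
voter 7: 3236 + 573 = 3809
voter 8: 3809 + 573 = 4382
voter 9: 4382 + 573 = 4955
voter 10: 4955 + 573 = 5528
voter 11: 5528 + 573 = 6101
voter 12: 6101 + 573 = 6674
voter 13: 6674 + 573 = 7247
voter 14: 7247 + 573 = 7820
voter 15: 7820 + 573 = 8393
voter 16: 8393 + 573 = 8966
voter 17: 8966 + 573 = 9539
voter 18: 9539 + 573 = 10112
voter 19: 10112 + 573 = 10685
voter 20: 10685 + 573 = 11258
voter 21: 11258 + 573 = 11831
voter 22: 11831 + 573 = 12404

371, 944, 1517, 2090, 2663, 3236, 3809, 4382, 4955, 5528, 6101, 6674, 7247, 7820, 8393, 8966, 9539, 10112, 10685, 11258, 11831, 12404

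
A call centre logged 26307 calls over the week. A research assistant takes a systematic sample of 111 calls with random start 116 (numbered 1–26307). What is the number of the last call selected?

k = 26307/111 = 237
111th selection = r + (111−1)·k = 116 + 110×237 = 116 + 26070 = 26186

26186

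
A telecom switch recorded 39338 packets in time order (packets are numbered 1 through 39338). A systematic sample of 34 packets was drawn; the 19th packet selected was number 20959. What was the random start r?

k = 39338/34 = 1157
r = 20959 − (19−1)×1157 = 20959 − 20826 = 133

133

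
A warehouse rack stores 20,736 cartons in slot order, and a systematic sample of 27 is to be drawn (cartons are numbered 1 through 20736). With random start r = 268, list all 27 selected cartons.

k = N/n = 20736/27 = 768
carton 1: 268
carton 2: 268 + 768 = 1036
carton 3: 1036 + 768 = 1804
carton 4: 1804 + 768 = 2572
carton 5: 2572 + 768 = 3340
carton 6: 3340 + 768 = 4108
carton 7: 4108 + 768 = 4876
carton 8: 4876 + 768 = 5644
carton 9: 5644 + 768 = 6412
carton 10: 6412 + 768 = 7180
carton 11: 7180 + 768 = 7948
carton 12: 7948 + 768 = 8716
carton 13: 8716 + 768 = 9484
carton 14: 9484 + 768 = 10252
carton 15: 10252 + 768 = 11020
carton 16: 11020 + 768 = 11788
carton 17: 11788 + 768 = 12556
carton 18: 12556 + 768 = 13324
carton 19: 13324 + 768 = 14092
carton 20: 14092 + 768 = 14860
carton 21: 14860 + 768 = 15628
carton 22: 15628 + 768 = 16396
carton 23: 16396 + 768 = 17164
carton 24: 17164 + 768 = 17932
carton 25: 17932 + 768 = 18700
carton 26: 18700 + 768 = 19468
carton 27: 19468 + 768 = 20236

268, 1036, 1804, 2572, 3340, 4108, 4876, 5644, 6412, 7180, 7948, 8716, 9484, 10252, 11020, 11788, 12556, 13324, 14092, 14860, 15628, 16396, 17164, 17932, 18700, 19468, 20236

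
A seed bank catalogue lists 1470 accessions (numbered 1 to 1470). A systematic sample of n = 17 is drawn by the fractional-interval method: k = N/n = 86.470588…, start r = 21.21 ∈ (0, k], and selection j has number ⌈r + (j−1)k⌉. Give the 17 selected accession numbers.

22, 108, 195, 281, 368, 454, 541, 627, 713, 800, 886, 973, 1059, 1146, 1232, 1319, 1405

j=1: r + 0k = 21.21 → ⌈·⌉ = 22
j=2: r + 1k = 107.680588… → ⌈·⌉ = 108
j=3: r + 2k = 194.151176… → ⌈·⌉ = 195
j=4: r + 3k = 280.621764… → ⌈·⌉ = 281
j=5: r + 4k = 367.092352… → ⌈·⌉ = 368
j=6: r + 5k = 453.562941… → ⌈·⌉ = 454
j=7: r + 6k = 540.033529… → ⌈·⌉ = 541
j=8: r + 7k = 626.504117… → ⌈·⌉ = 627
j=9: r + 8k = 712.974705… → ⌈·⌉ = 713
j=10: r + 9k = 799.445294… → ⌈·⌉ = 800
j=11: r + 10k = 885.915882… → ⌈·⌉ = 886
j=12: r + 11k = 972.386470… → ⌈·⌉ = 973
j=13: r + 12k = 1058.857058… → ⌈·⌉ = 1059
j=14: r + 13k = 1145.327647… → ⌈·⌉ = 1146
j=15: r + 14k = 1231.798235… → ⌈·⌉ = 1232
j=16: r + 15k = 1318.268823… → ⌈·⌉ = 1319
j=17: r + 16k = 1404.739411… → ⌈·⌉ = 1405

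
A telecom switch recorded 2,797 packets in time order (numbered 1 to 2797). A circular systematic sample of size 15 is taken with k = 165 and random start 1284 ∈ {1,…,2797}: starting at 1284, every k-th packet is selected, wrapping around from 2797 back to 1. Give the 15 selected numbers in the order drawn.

Selection 1: 1284
Selection 2: 1284 + 165 = 1449
Selection 3: 1449 + 165 = 1614
Selection 4: 1614 + 165 = 1779
Selection 5: 1779 + 165 = 1944
Selection 6: 1944 + 165 = 2109
Selection 7: 2109 + 165 = 2274
Selection 8: 2274 + 165 = 2439
Selection 9: 2439 + 165 = 2604
Selection 10: 2604 + 165 = 2769
Selection 11: 2769 + 165 = 2934 → 2934 − 2797 = 137
Selection 12: 137 + 165 = 302
Selection 13: 302 + 165 = 467
Selection 14: 467 + 165 = 632
Selection 15: 632 + 165 = 797

1284, 1449, 1614, 1779, 1944, 2109, 2274, 2439, 2604, 2769, 137, 302, 467, 632, 797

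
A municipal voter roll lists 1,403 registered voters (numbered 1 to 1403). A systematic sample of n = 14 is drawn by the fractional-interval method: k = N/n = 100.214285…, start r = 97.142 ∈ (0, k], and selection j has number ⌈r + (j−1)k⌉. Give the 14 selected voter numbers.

j=1: r + 0k = 97.142 → ⌈·⌉ = 98
j=2: r + 1k = 197.356285… → ⌈·⌉ = 198
j=3: r + 2k = 297.570571… → ⌈·⌉ = 298
j=4: r + 3k = 397.784857… → ⌈·⌉ = 398
j=5: r + 4k = 497.999142… → ⌈·⌉ = 498
j=6: r + 5k = 598.213428… → ⌈·⌉ = 599
j=7: r + 6k = 698.427714… → ⌈·⌉ = 699
j=8: r + 7k = 798.642 → ⌈·⌉ = 799
j=9: r + 8k = 898.856285… → ⌈·⌉ = 899
j=10: r + 9k = 999.070571… → ⌈·⌉ = 1000
j=11: r + 10k = 1099.284857… → ⌈·⌉ = 1100
j=12: r + 11k = 1199.499142… → ⌈·⌉ = 1200
j=13: r + 12k = 1299.713428… → ⌈·⌉ = 1300
j=14: r + 13k = 1399.927714… → ⌈·⌉ = 1400

98, 198, 298, 398, 498, 599, 699, 799, 899, 1000, 1100, 1200, 1300, 1400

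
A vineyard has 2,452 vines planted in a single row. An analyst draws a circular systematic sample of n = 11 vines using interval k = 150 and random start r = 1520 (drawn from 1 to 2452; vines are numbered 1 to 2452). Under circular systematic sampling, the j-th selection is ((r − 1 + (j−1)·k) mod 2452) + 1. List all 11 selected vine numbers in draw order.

Selection 1: 1520
Selection 2: 1520 + 150 = 1670
Selection 3: 1670 + 150 = 1820
Selection 4: 1820 + 150 = 1970
Selection 5: 1970 + 150 = 2120
Selection 6: 2120 + 150 = 2270
Selection 7: 2270 + 150 = 2420
Selection 8: 2420 + 150 = 2570 → 2570 − 2452 = 118
Selection 9: 118 + 150 = 268
Selection 10: 268 + 150 = 418
Selection 11: 418 + 150 = 568

1520, 1670, 1820, 1970, 2120, 2270, 2420, 118, 268, 418, 568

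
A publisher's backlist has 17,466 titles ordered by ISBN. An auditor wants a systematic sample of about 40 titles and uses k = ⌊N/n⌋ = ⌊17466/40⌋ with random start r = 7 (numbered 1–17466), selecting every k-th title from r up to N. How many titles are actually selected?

41

k = ⌊17466/40⌋ = 436
Achieved size = ⌊(17466 − 7)/436⌋ + 1 = ⌊17459/436⌋ + 1 = 40 + 1 = 41
(last selection: 7 + 40×436 = 17447 ≤ 17466; next would be 17883 > 17466)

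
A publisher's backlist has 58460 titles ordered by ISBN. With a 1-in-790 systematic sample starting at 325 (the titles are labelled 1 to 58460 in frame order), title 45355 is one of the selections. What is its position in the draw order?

k = 790
position = (45355 − 325)/790 + 1 = 45030/790 + 1 = 57 + 1 = 58

58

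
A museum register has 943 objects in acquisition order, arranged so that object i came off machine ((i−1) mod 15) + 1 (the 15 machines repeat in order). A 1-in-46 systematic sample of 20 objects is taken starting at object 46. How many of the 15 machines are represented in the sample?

Consecutive selections differ by k = 46, so their machine numbers differ by 46 mod 15 = 1.
gcd(46, 15) = 1, so the sample visits 15/1 = 15 distinct residues mod 15.
Start 46 is machine 1; the machines hit are 1, 2, 3, 4, 5, 6, 7, 8, 9, 10, 11, 12, 13, 14, 15.

15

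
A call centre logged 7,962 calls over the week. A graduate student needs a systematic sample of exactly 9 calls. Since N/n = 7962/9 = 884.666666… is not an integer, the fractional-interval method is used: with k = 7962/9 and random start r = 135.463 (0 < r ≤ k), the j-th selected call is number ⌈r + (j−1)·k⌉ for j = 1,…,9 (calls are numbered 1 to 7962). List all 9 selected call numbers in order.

j=1: r + 0k = 135.463 → ⌈·⌉ = 136
j=2: r + 1k = 1020.129666… → ⌈·⌉ = 1021
j=3: r + 2k = 1904.796333… → ⌈·⌉ = 1905
j=4: r + 3k = 2789.463 → ⌈·⌉ = 2790
j=5: r + 4k = 3674.129666… → ⌈·⌉ = 3675
j=6: r + 5k = 4558.796333… → ⌈·⌉ = 4559
j=7: r + 6k = 5443.463 → ⌈·⌉ = 5444
j=8: r + 7k = 6328.129666… → ⌈·⌉ = 6329
j=9: r + 8k = 7212.796333… → ⌈·⌉ = 7213

136, 1021, 1905, 2790, 3675, 4559, 5444, 6329, 7213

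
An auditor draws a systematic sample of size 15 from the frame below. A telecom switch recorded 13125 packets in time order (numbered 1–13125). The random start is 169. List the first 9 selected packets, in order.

k = N/n = 13125/15 = 875
packet 1: 169
packet 2: 169 + 875 = 1044
packet 3: 1044 + 875 = 1919
packet 4: 1919 + 875 = 2794
packet 5: 2794 + 875 = 3669
packet 6: 3669 + 875 = 4544
packet 7: 4544 + 875 = 5419
packet 8: 5419 + 875 = 6294
packet 9: 6294 + 875 = 7169

169, 1044, 1919, 2794, 3669, 4544, 5419, 6294, 7169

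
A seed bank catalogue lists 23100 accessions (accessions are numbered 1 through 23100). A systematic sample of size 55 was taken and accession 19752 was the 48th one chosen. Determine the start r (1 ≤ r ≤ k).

k = 23100/55 = 420
r = 19752 − (48−1)×420 = 19752 − 19740 = 12

12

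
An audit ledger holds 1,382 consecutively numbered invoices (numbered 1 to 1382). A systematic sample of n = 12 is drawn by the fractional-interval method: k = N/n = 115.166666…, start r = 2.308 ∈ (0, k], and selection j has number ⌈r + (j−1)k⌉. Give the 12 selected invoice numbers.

3, 118, 233, 348, 463, 579, 694, 809, 924, 1039, 1154, 1270

j=1: r + 0k = 2.308 → ⌈·⌉ = 3
j=2: r + 1k = 117.474666… → ⌈·⌉ = 118
j=3: r + 2k = 232.641333… → ⌈·⌉ = 233
j=4: r + 3k = 347.808 → ⌈·⌉ = 348
j=5: r + 4k = 462.974666… → ⌈·⌉ = 463
j=6: r + 5k = 578.141333… → ⌈·⌉ = 579
j=7: r + 6k = 693.308 → ⌈·⌉ = 694
j=8: r + 7k = 808.474666… → ⌈·⌉ = 809
j=9: r + 8k = 923.641333… → ⌈·⌉ = 924
j=10: r + 9k = 1038.808 → ⌈·⌉ = 1039
j=11: r + 10k = 1153.974666… → ⌈·⌉ = 1154
j=12: r + 11k = 1269.141333… → ⌈·⌉ = 1270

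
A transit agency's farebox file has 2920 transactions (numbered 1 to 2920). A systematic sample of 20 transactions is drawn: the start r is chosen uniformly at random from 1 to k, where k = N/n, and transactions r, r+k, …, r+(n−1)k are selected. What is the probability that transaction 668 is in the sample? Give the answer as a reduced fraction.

1/146

k = 2920/20 = 146.
Transaction 668 is selected iff r ≡ 668 (mod 146); exactly one such r in {1,…,146}.
Inclusion probability = 1/146.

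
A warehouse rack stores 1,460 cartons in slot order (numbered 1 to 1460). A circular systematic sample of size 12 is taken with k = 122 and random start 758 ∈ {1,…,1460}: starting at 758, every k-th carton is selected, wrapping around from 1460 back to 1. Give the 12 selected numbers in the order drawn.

758, 880, 1002, 1124, 1246, 1368, 30, 152, 274, 396, 518, 640

Selection 1: 758
Selection 2: 758 + 122 = 880
Selection 3: 880 + 122 = 1002
Selection 4: 1002 + 122 = 1124
Selection 5: 1124 + 122 = 1246
Selection 6: 1246 + 122 = 1368
Selection 7: 1368 + 122 = 1490 → 1490 − 1460 = 30
Selection 8: 30 + 122 = 152
Selection 9: 152 + 122 = 274
Selection 10: 274 + 122 = 396
Selection 11: 396 + 122 = 518
Selection 12: 518 + 122 = 640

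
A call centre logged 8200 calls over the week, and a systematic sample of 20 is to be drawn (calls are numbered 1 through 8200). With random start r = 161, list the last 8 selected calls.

5081, 5491, 5901, 6311, 6721, 7131, 7541, 7951

k = N/n = 8200/20 = 410
13th selection = 161 + 12×410 = 5081
14th: 5081 + 410 = 5491
15th: 5491 + 410 = 5901
16th: 5901 + 410 = 6311
17th: 6311 + 410 = 6721
18th: 6721 + 410 = 7131
19th: 7131 + 410 = 7541
20th: 7541 + 410 = 7951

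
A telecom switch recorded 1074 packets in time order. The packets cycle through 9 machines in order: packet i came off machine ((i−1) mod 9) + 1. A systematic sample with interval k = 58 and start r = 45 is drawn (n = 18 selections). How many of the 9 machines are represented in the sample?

9

Consecutive selections differ by k = 58, so their machine numbers differ by 58 mod 9 = 4.
gcd(58, 9) = 1, so the sample visits 9/1 = 9 distinct residues mod 9.
Start 45 is machine 9; the machines hit are 1, 2, 3, 4, 5, 6, 7, 8, 9.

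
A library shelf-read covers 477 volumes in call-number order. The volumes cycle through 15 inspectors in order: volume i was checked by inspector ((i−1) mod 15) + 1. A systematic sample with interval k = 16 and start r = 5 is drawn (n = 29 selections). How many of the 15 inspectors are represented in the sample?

15

Consecutive selections differ by k = 16, so their inspector numbers differ by 16 mod 15 = 1.
gcd(16, 15) = 1, so the sample visits 15/1 = 15 distinct residues mod 15.
Start 5 is inspector 5; the inspectors hit are 1, 2, 3, 4, 5, 6, 7, 8, 9, 10, 11, 12, 13, 14, 15.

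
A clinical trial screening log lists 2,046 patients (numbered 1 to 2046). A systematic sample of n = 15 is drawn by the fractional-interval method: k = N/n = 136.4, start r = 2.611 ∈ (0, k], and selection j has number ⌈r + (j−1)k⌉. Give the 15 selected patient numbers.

3, 140, 276, 412, 549, 685, 822, 958, 1094, 1231, 1367, 1504, 1640, 1776, 1913

j=1: r + 0k = 2.611 → ⌈·⌉ = 3
j=2: r + 1k = 139.011 → ⌈·⌉ = 140
j=3: r + 2k = 275.411 → ⌈·⌉ = 276
j=4: r + 3k = 411.811 → ⌈·⌉ = 412
j=5: r + 4k = 548.211 → ⌈·⌉ = 549
j=6: r + 5k = 684.611 → ⌈·⌉ = 685
j=7: r + 6k = 821.011 → ⌈·⌉ = 822
j=8: r + 7k = 957.411 → ⌈·⌉ = 958
j=9: r + 8k = 1093.811 → ⌈·⌉ = 1094
j=10: r + 9k = 1230.211 → ⌈·⌉ = 1231
j=11: r + 10k = 1366.611 → ⌈·⌉ = 1367
j=12: r + 11k = 1503.011 → ⌈·⌉ = 1504
j=13: r + 12k = 1639.411 → ⌈·⌉ = 1640
j=14: r + 13k = 1775.811 → ⌈·⌉ = 1776
j=15: r + 14k = 1912.211 → ⌈·⌉ = 1913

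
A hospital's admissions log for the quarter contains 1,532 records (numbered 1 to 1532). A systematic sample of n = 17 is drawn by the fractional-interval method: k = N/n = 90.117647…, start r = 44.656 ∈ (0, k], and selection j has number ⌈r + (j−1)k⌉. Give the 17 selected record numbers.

45, 135, 225, 316, 406, 496, 586, 676, 766, 856, 946, 1036, 1127, 1217, 1307, 1397, 1487

j=1: r + 0k = 44.656 → ⌈·⌉ = 45
j=2: r + 1k = 134.773647… → ⌈·⌉ = 135
j=3: r + 2k = 224.891294… → ⌈·⌉ = 225
j=4: r + 3k = 315.008941… → ⌈·⌉ = 316
j=5: r + 4k = 405.126588… → ⌈·⌉ = 406
j=6: r + 5k = 495.244235… → ⌈·⌉ = 496
j=7: r + 6k = 585.361882… → ⌈·⌉ = 586
j=8: r + 7k = 675.479529… → ⌈·⌉ = 676
j=9: r + 8k = 765.597176… → ⌈·⌉ = 766
j=10: r + 9k = 855.714823… → ⌈·⌉ = 856
j=11: r + 10k = 945.832470… → ⌈·⌉ = 946
j=12: r + 11k = 1035.950117… → ⌈·⌉ = 1036
j=13: r + 12k = 1126.067764… → ⌈·⌉ = 1127
j=14: r + 13k = 1216.185411… → ⌈·⌉ = 1217
j=15: r + 14k = 1306.303058… → ⌈·⌉ = 1307
j=16: r + 15k = 1396.420705… → ⌈·⌉ = 1397
j=17: r + 16k = 1486.538352… → ⌈·⌉ = 1487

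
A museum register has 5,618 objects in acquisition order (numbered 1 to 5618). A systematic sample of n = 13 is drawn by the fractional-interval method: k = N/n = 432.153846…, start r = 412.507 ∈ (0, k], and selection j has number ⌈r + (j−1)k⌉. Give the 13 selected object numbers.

j=1: r + 0k = 412.507 → ⌈·⌉ = 413
j=2: r + 1k = 844.660846… → ⌈·⌉ = 845
j=3: r + 2k = 1276.814692… → ⌈·⌉ = 1277
j=4: r + 3k = 1708.968538… → ⌈·⌉ = 1709
j=5: r + 4k = 2141.122384… → ⌈·⌉ = 2142
j=6: r + 5k = 2573.276230… → ⌈·⌉ = 2574
j=7: r + 6k = 3005.430076… → ⌈·⌉ = 3006
j=8: r + 7k = 3437.583923… → ⌈·⌉ = 3438
j=9: r + 8k = 3869.737769… → ⌈·⌉ = 3870
j=10: r + 9k = 4301.891615… → ⌈·⌉ = 4302
j=11: r + 10k = 4734.045461… → ⌈·⌉ = 4735
j=12: r + 11k = 5166.199307… → ⌈·⌉ = 5167
j=13: r + 12k = 5598.353153… → ⌈·⌉ = 5599

413, 845, 1277, 1709, 2142, 2574, 3006, 3438, 3870, 4302, 4735, 5167, 5599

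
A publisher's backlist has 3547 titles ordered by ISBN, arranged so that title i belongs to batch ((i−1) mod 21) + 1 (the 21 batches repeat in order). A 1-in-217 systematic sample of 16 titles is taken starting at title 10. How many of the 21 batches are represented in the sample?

3

Consecutive selections differ by k = 217, so their batch numbers differ by 217 mod 21 = 7.
gcd(217, 21) = 7, so the sample visits 21/7 = 3 distinct residues mod 21.
Start 10 is batch 10; the batches hit are 3, 10, 17.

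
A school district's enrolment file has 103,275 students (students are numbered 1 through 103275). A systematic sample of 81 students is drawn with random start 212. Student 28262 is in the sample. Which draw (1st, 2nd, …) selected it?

k = 103275/81 = 1275
position = (28262 − 212)/1275 + 1 = 28050/1275 + 1 = 22 + 1 = 23

23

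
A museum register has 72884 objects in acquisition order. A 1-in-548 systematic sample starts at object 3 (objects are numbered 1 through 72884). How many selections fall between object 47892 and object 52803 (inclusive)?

k = 548
First selection ≥ 47892: 3 + ⌈(47892−3)/548⌉·548 = 3 + 88×548 = 48227
Last selection ≤ 52803: 3 + ⌊(52803−3)/548⌋·548 = 3 + 96×548 = 52611
Count = 96 − 88 + 1 = 9

9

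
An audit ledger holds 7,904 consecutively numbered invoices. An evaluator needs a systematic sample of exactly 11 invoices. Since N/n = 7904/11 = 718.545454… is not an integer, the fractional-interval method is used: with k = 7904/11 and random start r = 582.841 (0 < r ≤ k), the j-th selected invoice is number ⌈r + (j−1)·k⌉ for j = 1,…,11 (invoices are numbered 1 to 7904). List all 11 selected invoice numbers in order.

583, 1302, 2020, 2739, 3458, 4176, 4895, 5613, 6332, 7050, 7769

j=1: r + 0k = 582.841 → ⌈·⌉ = 583
j=2: r + 1k = 1301.386454… → ⌈·⌉ = 1302
j=3: r + 2k = 2019.931909… → ⌈·⌉ = 2020
j=4: r + 3k = 2738.477363… → ⌈·⌉ = 2739
j=5: r + 4k = 3457.022818… → ⌈·⌉ = 3458
j=6: r + 5k = 4175.568272… → ⌈·⌉ = 4176
j=7: r + 6k = 4894.113727… → ⌈·⌉ = 4895
j=8: r + 7k = 5612.659181… → ⌈·⌉ = 5613
j=9: r + 8k = 6331.204636… → ⌈·⌉ = 6332
j=10: r + 9k = 7049.750090… → ⌈·⌉ = 7050
j=11: r + 10k = 7768.295545… → ⌈·⌉ = 7769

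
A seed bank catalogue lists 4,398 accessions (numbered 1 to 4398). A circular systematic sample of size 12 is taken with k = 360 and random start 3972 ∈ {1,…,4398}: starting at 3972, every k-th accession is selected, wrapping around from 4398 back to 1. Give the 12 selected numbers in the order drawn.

Selection 1: 3972
Selection 2: 3972 + 360 = 4332
Selection 3: 4332 + 360 = 4692 → 4692 − 4398 = 294
Selection 4: 294 + 360 = 654
Selection 5: 654 + 360 = 1014
Selection 6: 1014 + 360 = 1374
Selection 7: 1374 + 360 = 1734
Selection 8: 1734 + 360 = 2094
Selection 9: 2094 + 360 = 2454
Selection 10: 2454 + 360 = 2814
Selection 11: 2814 + 360 = 3174
Selection 12: 3174 + 360 = 3534

3972, 4332, 294, 654, 1014, 1374, 1734, 2094, 2454, 2814, 3174, 3534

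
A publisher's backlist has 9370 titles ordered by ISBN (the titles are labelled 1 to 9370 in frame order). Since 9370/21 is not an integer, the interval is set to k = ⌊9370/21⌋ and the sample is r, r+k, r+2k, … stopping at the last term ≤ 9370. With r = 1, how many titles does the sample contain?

22

k = ⌊9370/21⌋ = 446
Achieved size = ⌊(9370 − 1)/446⌋ + 1 = ⌊9369/446⌋ + 1 = 21 + 1 = 22
(last selection: 1 + 21×446 = 9367 ≤ 9370; next would be 9813 > 9370)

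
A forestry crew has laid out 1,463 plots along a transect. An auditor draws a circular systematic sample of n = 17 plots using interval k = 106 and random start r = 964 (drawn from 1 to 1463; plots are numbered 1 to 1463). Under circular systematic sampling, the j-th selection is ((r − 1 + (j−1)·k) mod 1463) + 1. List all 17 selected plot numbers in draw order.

Selection 1: 964
Selection 2: 964 + 106 = 1070
Selection 3: 1070 + 106 = 1176
Selection 4: 1176 + 106 = 1282
Selection 5: 1282 + 106 = 1388
Selection 6: 1388 + 106 = 1494 → 1494 − 1463 = 31
Selection 7: 31 + 106 = 137
Selection 8: 137 + 106 = 243
Selection 9: 243 + 106 = 349
Selection 10: 349 + 106 = 455
Selection 11: 455 + 106 = 561
Selection 12: 561 + 106 = 667
Selection 13: 667 + 106 = 773
Selection 14: 773 + 106 = 879
Selection 15: 879 + 106 = 985
Selection 16: 985 + 106 = 1091
Selection 17: 1091 + 106 = 1197

964, 1070, 1176, 1282, 1388, 31, 137, 243, 349, 455, 561, 667, 773, 879, 985, 1091, 1197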